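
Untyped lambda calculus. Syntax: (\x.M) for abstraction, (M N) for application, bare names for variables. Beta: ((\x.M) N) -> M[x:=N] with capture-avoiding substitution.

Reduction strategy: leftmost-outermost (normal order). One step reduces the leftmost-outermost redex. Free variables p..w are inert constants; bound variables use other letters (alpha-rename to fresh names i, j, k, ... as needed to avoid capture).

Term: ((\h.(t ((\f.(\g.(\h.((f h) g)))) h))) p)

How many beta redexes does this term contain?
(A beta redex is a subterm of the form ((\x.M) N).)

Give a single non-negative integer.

Answer: 2

Derivation:
Term: ((\h.(t ((\f.(\g.(\h.((f h) g)))) h))) p)
  Redex: ((\h.(t ((\f.(\g.(\h.((f h) g)))) h))) p)
  Redex: ((\f.(\g.(\h.((f h) g)))) h)
Total redexes: 2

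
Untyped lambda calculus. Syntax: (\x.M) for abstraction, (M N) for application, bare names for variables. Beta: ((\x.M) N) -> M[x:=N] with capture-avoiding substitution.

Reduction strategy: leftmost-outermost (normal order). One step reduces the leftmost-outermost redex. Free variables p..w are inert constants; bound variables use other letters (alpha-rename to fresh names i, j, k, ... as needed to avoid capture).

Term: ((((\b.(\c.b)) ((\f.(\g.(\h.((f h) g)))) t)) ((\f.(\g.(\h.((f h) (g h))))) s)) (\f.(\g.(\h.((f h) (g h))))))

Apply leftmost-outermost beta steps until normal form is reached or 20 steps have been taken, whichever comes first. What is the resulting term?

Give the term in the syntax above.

Answer: (\h.((t h) (\f.(\g.(\h.((f h) (g h)))))))

Derivation:
Step 0: ((((\b.(\c.b)) ((\f.(\g.(\h.((f h) g)))) t)) ((\f.(\g.(\h.((f h) (g h))))) s)) (\f.(\g.(\h.((f h) (g h))))))
Step 1: (((\c.((\f.(\g.(\h.((f h) g)))) t)) ((\f.(\g.(\h.((f h) (g h))))) s)) (\f.(\g.(\h.((f h) (g h))))))
Step 2: (((\f.(\g.(\h.((f h) g)))) t) (\f.(\g.(\h.((f h) (g h))))))
Step 3: ((\g.(\h.((t h) g))) (\f.(\g.(\h.((f h) (g h))))))
Step 4: (\h.((t h) (\f.(\g.(\h.((f h) (g h)))))))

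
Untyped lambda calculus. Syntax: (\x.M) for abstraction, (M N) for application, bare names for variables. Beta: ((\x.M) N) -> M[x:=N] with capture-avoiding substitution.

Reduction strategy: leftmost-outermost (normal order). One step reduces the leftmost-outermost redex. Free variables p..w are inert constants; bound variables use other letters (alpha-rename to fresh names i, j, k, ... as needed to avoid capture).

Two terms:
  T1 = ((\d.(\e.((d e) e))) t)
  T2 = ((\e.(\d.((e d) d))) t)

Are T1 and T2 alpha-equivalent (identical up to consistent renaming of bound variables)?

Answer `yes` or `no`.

Answer: yes

Derivation:
Term 1: ((\d.(\e.((d e) e))) t)
Term 2: ((\e.(\d.((e d) d))) t)
Alpha-equivalence: compare structure up to binder renaming.
Result: True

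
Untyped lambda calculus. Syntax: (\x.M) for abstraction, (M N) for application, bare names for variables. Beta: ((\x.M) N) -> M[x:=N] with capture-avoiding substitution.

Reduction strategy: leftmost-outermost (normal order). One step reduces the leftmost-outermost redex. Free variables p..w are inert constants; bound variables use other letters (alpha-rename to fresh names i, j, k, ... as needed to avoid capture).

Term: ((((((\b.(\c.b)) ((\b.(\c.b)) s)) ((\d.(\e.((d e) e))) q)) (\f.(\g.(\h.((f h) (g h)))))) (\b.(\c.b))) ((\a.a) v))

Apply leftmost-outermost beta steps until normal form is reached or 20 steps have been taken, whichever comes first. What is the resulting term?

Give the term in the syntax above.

Answer: ((s (\b.(\c.b))) v)

Derivation:
Step 0: ((((((\b.(\c.b)) ((\b.(\c.b)) s)) ((\d.(\e.((d e) e))) q)) (\f.(\g.(\h.((f h) (g h)))))) (\b.(\c.b))) ((\a.a) v))
Step 1: (((((\c.((\b.(\c.b)) s)) ((\d.(\e.((d e) e))) q)) (\f.(\g.(\h.((f h) (g h)))))) (\b.(\c.b))) ((\a.a) v))
Step 2: (((((\b.(\c.b)) s) (\f.(\g.(\h.((f h) (g h)))))) (\b.(\c.b))) ((\a.a) v))
Step 3: ((((\c.s) (\f.(\g.(\h.((f h) (g h)))))) (\b.(\c.b))) ((\a.a) v))
Step 4: ((s (\b.(\c.b))) ((\a.a) v))
Step 5: ((s (\b.(\c.b))) v)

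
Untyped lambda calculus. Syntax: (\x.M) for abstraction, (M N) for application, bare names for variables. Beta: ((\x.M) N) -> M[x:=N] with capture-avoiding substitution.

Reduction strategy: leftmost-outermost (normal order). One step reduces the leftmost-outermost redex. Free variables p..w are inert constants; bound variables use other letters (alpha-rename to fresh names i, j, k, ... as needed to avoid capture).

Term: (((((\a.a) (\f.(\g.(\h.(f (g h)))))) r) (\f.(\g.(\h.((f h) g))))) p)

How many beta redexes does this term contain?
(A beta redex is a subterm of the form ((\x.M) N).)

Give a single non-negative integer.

Term: (((((\a.a) (\f.(\g.(\h.(f (g h)))))) r) (\f.(\g.(\h.((f h) g))))) p)
  Redex: ((\a.a) (\f.(\g.(\h.(f (g h))))))
Total redexes: 1

Answer: 1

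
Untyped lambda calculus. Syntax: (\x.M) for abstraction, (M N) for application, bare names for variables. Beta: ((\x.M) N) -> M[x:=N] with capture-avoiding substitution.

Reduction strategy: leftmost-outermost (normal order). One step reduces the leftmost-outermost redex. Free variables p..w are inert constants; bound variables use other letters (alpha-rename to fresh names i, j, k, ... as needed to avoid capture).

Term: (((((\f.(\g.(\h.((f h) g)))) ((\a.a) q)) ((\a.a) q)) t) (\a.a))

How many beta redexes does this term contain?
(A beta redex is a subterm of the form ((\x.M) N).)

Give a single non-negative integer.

Term: (((((\f.(\g.(\h.((f h) g)))) ((\a.a) q)) ((\a.a) q)) t) (\a.a))
  Redex: ((\f.(\g.(\h.((f h) g)))) ((\a.a) q))
  Redex: ((\a.a) q)
  Redex: ((\a.a) q)
Total redexes: 3

Answer: 3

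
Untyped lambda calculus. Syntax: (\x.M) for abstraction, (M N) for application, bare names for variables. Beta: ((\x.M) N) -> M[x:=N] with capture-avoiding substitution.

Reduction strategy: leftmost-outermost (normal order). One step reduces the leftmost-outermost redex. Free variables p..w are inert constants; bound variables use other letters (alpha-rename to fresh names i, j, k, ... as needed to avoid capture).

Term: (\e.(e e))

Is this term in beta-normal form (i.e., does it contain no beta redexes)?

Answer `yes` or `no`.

Answer: yes

Derivation:
Term: (\e.(e e))
No beta redexes found.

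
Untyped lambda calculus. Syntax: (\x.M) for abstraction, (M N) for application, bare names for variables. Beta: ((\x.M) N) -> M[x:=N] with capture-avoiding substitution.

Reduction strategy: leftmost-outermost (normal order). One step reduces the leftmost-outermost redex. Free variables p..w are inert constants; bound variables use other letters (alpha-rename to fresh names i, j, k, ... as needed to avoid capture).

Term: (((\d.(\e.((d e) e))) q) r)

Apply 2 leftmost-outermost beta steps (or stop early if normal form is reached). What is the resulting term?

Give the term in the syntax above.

Answer: ((q r) r)

Derivation:
Step 0: (((\d.(\e.((d e) e))) q) r)
Step 1: ((\e.((q e) e)) r)
Step 2: ((q r) r)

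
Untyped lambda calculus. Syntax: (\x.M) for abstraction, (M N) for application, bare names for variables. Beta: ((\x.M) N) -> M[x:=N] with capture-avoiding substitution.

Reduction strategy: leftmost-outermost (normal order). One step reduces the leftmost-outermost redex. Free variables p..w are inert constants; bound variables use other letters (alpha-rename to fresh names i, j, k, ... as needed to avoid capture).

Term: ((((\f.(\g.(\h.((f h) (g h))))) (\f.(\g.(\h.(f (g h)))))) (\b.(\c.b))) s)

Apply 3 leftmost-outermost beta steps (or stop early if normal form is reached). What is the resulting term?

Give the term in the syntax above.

Step 0: ((((\f.(\g.(\h.((f h) (g h))))) (\f.(\g.(\h.(f (g h)))))) (\b.(\c.b))) s)
Step 1: (((\g.(\h.(((\f.(\g.(\h.(f (g h))))) h) (g h)))) (\b.(\c.b))) s)
Step 2: ((\h.(((\f.(\g.(\h.(f (g h))))) h) ((\b.(\c.b)) h))) s)
Step 3: (((\f.(\g.(\h.(f (g h))))) s) ((\b.(\c.b)) s))

Answer: (((\f.(\g.(\h.(f (g h))))) s) ((\b.(\c.b)) s))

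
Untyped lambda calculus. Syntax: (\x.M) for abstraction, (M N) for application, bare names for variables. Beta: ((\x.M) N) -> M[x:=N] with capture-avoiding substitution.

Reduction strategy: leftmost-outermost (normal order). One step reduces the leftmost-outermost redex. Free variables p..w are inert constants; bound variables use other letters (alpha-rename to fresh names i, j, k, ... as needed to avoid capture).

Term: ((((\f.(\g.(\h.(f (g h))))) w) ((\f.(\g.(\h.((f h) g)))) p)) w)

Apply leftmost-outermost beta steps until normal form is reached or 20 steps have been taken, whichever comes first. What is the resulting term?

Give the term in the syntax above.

Answer: (w (\h.((p h) w)))

Derivation:
Step 0: ((((\f.(\g.(\h.(f (g h))))) w) ((\f.(\g.(\h.((f h) g)))) p)) w)
Step 1: (((\g.(\h.(w (g h)))) ((\f.(\g.(\h.((f h) g)))) p)) w)
Step 2: ((\h.(w (((\f.(\g.(\h.((f h) g)))) p) h))) w)
Step 3: (w (((\f.(\g.(\h.((f h) g)))) p) w))
Step 4: (w ((\g.(\h.((p h) g))) w))
Step 5: (w (\h.((p h) w)))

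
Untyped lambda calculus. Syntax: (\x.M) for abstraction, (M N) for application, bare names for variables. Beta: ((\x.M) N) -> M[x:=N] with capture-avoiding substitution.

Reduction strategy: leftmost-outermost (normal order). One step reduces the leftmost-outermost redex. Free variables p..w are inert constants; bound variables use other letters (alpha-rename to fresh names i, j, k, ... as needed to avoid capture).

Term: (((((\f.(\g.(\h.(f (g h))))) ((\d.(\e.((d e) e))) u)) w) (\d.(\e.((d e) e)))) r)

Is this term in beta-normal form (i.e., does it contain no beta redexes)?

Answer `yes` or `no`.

Term: (((((\f.(\g.(\h.(f (g h))))) ((\d.(\e.((d e) e))) u)) w) (\d.(\e.((d e) e)))) r)
Found 2 beta redex(es).

Answer: no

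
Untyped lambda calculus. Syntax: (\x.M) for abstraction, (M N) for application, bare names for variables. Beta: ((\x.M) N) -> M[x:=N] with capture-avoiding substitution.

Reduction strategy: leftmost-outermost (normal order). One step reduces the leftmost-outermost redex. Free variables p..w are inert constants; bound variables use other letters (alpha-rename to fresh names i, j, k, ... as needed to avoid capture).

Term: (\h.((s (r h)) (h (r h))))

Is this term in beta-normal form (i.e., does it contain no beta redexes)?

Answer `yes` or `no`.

Term: (\h.((s (r h)) (h (r h))))
No beta redexes found.

Answer: yes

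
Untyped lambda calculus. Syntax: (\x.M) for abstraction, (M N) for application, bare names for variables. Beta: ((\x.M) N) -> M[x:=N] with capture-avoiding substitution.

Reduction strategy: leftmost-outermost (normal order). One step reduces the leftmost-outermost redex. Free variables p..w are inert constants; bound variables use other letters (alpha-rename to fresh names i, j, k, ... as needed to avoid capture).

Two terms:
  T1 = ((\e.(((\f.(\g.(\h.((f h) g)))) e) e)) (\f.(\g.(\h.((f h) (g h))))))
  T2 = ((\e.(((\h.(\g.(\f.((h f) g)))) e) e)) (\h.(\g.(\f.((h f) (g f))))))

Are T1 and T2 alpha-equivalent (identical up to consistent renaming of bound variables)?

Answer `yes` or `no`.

Answer: yes

Derivation:
Term 1: ((\e.(((\f.(\g.(\h.((f h) g)))) e) e)) (\f.(\g.(\h.((f h) (g h))))))
Term 2: ((\e.(((\h.(\g.(\f.((h f) g)))) e) e)) (\h.(\g.(\f.((h f) (g f))))))
Alpha-equivalence: compare structure up to binder renaming.
Result: True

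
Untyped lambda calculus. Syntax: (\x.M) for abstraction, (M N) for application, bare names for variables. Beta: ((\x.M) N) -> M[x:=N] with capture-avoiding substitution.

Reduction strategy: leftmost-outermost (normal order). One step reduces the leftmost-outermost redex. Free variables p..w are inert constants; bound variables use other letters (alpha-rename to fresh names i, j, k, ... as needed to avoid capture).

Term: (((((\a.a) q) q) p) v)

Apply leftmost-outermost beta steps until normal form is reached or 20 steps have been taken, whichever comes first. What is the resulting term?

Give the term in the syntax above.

Answer: (((q q) p) v)

Derivation:
Step 0: (((((\a.a) q) q) p) v)
Step 1: (((q q) p) v)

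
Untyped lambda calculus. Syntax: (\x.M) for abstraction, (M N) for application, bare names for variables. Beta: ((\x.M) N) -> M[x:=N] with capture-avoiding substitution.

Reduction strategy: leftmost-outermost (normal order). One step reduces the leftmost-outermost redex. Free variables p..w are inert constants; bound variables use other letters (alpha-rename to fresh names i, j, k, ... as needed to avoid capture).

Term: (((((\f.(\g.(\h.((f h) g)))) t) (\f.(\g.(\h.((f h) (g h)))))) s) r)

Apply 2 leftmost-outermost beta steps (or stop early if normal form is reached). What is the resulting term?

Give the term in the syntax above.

Answer: (((\h.((t h) (\f.(\g.(\h.((f h) (g h))))))) s) r)

Derivation:
Step 0: (((((\f.(\g.(\h.((f h) g)))) t) (\f.(\g.(\h.((f h) (g h)))))) s) r)
Step 1: ((((\g.(\h.((t h) g))) (\f.(\g.(\h.((f h) (g h)))))) s) r)
Step 2: (((\h.((t h) (\f.(\g.(\h.((f h) (g h))))))) s) r)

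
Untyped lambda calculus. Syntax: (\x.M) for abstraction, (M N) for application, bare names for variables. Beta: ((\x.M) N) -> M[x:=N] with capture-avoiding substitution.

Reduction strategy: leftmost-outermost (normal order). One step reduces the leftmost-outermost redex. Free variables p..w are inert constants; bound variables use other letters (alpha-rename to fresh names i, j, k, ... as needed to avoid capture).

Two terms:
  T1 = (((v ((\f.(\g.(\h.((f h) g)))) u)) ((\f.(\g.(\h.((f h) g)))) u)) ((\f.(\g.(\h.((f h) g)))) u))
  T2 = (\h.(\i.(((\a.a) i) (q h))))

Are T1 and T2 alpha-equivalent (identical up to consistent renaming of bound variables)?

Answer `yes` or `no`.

Answer: no

Derivation:
Term 1: (((v ((\f.(\g.(\h.((f h) g)))) u)) ((\f.(\g.(\h.((f h) g)))) u)) ((\f.(\g.(\h.((f h) g)))) u))
Term 2: (\h.(\i.(((\a.a) i) (q h))))
Alpha-equivalence: compare structure up to binder renaming.
Result: False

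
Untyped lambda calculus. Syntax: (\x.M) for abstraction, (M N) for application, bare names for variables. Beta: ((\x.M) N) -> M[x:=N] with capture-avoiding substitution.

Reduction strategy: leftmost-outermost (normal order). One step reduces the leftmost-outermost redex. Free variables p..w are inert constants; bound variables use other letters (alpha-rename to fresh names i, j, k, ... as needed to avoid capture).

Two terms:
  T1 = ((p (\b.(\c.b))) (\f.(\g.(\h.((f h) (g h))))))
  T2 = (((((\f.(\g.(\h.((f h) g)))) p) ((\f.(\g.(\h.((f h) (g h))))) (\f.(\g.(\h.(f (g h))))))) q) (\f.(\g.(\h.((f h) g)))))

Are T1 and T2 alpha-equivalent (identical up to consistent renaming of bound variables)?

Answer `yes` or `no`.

Answer: no

Derivation:
Term 1: ((p (\b.(\c.b))) (\f.(\g.(\h.((f h) (g h))))))
Term 2: (((((\f.(\g.(\h.((f h) g)))) p) ((\f.(\g.(\h.((f h) (g h))))) (\f.(\g.(\h.(f (g h))))))) q) (\f.(\g.(\h.((f h) g)))))
Alpha-equivalence: compare structure up to binder renaming.
Result: False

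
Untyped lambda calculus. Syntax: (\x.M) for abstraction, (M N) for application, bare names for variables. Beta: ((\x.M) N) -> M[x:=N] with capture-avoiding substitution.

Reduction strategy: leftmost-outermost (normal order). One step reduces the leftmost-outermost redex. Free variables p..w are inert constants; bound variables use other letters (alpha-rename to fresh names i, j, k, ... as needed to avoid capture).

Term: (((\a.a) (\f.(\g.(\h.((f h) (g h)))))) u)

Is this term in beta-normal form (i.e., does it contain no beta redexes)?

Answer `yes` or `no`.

Term: (((\a.a) (\f.(\g.(\h.((f h) (g h)))))) u)
Found 1 beta redex(es).

Answer: no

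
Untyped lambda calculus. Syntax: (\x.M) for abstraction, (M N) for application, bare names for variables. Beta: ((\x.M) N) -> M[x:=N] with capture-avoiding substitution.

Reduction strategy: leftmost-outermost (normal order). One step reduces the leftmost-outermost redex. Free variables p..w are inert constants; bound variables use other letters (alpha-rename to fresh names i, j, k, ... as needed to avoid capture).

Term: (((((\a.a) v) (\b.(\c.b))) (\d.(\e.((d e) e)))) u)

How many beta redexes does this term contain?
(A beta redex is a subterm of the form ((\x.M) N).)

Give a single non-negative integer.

Term: (((((\a.a) v) (\b.(\c.b))) (\d.(\e.((d e) e)))) u)
  Redex: ((\a.a) v)
Total redexes: 1

Answer: 1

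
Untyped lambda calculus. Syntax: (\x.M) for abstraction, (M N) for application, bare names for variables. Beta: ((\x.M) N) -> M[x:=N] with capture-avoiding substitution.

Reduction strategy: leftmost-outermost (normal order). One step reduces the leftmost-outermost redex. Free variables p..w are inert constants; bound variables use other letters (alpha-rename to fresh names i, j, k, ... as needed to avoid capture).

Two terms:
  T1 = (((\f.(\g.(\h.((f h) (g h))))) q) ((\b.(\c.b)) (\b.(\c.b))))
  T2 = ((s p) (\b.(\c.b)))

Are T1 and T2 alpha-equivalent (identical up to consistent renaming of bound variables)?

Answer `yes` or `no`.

Answer: no

Derivation:
Term 1: (((\f.(\g.(\h.((f h) (g h))))) q) ((\b.(\c.b)) (\b.(\c.b))))
Term 2: ((s p) (\b.(\c.b)))
Alpha-equivalence: compare structure up to binder renaming.
Result: False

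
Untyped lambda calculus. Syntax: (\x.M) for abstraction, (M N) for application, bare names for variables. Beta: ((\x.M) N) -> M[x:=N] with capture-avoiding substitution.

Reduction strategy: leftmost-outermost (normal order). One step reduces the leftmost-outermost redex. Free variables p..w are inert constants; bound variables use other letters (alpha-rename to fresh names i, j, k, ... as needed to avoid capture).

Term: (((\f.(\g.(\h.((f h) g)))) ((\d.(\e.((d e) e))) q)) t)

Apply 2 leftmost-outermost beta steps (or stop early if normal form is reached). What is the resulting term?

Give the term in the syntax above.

Answer: (\h.((((\d.(\e.((d e) e))) q) h) t))

Derivation:
Step 0: (((\f.(\g.(\h.((f h) g)))) ((\d.(\e.((d e) e))) q)) t)
Step 1: ((\g.(\h.((((\d.(\e.((d e) e))) q) h) g))) t)
Step 2: (\h.((((\d.(\e.((d e) e))) q) h) t))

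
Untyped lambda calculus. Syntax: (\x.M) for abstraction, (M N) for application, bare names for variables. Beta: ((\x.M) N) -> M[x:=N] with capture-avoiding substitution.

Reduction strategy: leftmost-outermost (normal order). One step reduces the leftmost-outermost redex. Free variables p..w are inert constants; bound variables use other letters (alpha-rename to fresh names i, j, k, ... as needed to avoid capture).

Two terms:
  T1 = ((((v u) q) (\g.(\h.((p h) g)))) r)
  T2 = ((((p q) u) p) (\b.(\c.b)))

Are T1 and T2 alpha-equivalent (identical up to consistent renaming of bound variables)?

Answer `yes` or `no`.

Term 1: ((((v u) q) (\g.(\h.((p h) g)))) r)
Term 2: ((((p q) u) p) (\b.(\c.b)))
Alpha-equivalence: compare structure up to binder renaming.
Result: False

Answer: no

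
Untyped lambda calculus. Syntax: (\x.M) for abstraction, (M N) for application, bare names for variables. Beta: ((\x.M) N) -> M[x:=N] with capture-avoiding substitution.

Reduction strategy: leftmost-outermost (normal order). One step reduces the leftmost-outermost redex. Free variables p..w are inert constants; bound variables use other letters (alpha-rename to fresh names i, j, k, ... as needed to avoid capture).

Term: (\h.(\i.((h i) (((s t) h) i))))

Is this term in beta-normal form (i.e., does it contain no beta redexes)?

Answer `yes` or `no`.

Term: (\h.(\i.((h i) (((s t) h) i))))
No beta redexes found.

Answer: yes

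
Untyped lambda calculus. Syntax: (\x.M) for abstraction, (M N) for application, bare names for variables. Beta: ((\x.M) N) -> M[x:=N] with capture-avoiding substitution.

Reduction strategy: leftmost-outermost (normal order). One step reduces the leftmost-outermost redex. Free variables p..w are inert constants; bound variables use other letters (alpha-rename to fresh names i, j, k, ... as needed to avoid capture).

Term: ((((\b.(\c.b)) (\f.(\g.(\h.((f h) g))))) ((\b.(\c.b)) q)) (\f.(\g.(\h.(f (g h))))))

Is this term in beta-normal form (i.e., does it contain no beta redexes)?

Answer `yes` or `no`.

Answer: no

Derivation:
Term: ((((\b.(\c.b)) (\f.(\g.(\h.((f h) g))))) ((\b.(\c.b)) q)) (\f.(\g.(\h.(f (g h))))))
Found 2 beta redex(es).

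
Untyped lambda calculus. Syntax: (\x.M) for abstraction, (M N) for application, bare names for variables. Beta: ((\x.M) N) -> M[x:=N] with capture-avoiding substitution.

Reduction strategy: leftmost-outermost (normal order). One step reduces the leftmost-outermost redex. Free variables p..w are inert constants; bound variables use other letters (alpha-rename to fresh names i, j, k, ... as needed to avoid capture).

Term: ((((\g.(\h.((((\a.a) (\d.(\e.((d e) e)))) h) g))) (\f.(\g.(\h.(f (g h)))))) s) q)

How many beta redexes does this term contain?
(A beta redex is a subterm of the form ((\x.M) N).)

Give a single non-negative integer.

Answer: 2

Derivation:
Term: ((((\g.(\h.((((\a.a) (\d.(\e.((d e) e)))) h) g))) (\f.(\g.(\h.(f (g h)))))) s) q)
  Redex: ((\g.(\h.((((\a.a) (\d.(\e.((d e) e)))) h) g))) (\f.(\g.(\h.(f (g h))))))
  Redex: ((\a.a) (\d.(\e.((d e) e))))
Total redexes: 2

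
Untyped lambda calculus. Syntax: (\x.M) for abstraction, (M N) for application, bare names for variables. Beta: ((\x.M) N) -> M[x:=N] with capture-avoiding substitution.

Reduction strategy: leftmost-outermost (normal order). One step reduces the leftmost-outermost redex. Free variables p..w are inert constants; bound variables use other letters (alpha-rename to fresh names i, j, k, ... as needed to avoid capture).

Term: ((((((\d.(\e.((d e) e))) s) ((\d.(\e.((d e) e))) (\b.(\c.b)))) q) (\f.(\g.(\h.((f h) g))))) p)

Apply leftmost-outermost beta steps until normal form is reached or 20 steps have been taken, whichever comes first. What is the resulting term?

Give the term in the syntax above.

Answer: (((((s (\e.e)) (\e.e)) q) (\f.(\g.(\h.((f h) g))))) p)

Derivation:
Step 0: ((((((\d.(\e.((d e) e))) s) ((\d.(\e.((d e) e))) (\b.(\c.b)))) q) (\f.(\g.(\h.((f h) g))))) p)
Step 1: (((((\e.((s e) e)) ((\d.(\e.((d e) e))) (\b.(\c.b)))) q) (\f.(\g.(\h.((f h) g))))) p)
Step 2: (((((s ((\d.(\e.((d e) e))) (\b.(\c.b)))) ((\d.(\e.((d e) e))) (\b.(\c.b)))) q) (\f.(\g.(\h.((f h) g))))) p)
Step 3: (((((s (\e.(((\b.(\c.b)) e) e))) ((\d.(\e.((d e) e))) (\b.(\c.b)))) q) (\f.(\g.(\h.((f h) g))))) p)
Step 4: (((((s (\e.((\c.e) e))) ((\d.(\e.((d e) e))) (\b.(\c.b)))) q) (\f.(\g.(\h.((f h) g))))) p)
Step 5: (((((s (\e.e)) ((\d.(\e.((d e) e))) (\b.(\c.b)))) q) (\f.(\g.(\h.((f h) g))))) p)
Step 6: (((((s (\e.e)) (\e.(((\b.(\c.b)) e) e))) q) (\f.(\g.(\h.((f h) g))))) p)
Step 7: (((((s (\e.e)) (\e.((\c.e) e))) q) (\f.(\g.(\h.((f h) g))))) p)
Step 8: (((((s (\e.e)) (\e.e)) q) (\f.(\g.(\h.((f h) g))))) p)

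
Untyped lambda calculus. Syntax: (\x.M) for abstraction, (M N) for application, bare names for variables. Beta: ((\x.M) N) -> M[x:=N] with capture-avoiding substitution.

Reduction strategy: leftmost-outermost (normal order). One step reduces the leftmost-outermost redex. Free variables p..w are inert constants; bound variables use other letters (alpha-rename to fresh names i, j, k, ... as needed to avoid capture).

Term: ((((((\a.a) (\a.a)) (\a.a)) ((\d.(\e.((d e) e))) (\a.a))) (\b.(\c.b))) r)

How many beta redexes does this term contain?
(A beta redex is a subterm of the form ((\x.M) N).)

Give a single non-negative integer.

Answer: 2

Derivation:
Term: ((((((\a.a) (\a.a)) (\a.a)) ((\d.(\e.((d e) e))) (\a.a))) (\b.(\c.b))) r)
  Redex: ((\a.a) (\a.a))
  Redex: ((\d.(\e.((d e) e))) (\a.a))
Total redexes: 2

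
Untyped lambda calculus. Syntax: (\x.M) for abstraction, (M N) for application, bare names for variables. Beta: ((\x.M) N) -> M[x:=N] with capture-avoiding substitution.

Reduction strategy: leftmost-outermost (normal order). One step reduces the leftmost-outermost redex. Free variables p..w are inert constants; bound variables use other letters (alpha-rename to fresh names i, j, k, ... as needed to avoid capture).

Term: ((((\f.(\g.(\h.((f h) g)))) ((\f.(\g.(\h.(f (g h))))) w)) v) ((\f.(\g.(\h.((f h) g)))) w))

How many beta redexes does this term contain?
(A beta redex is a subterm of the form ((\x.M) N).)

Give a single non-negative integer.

Term: ((((\f.(\g.(\h.((f h) g)))) ((\f.(\g.(\h.(f (g h))))) w)) v) ((\f.(\g.(\h.((f h) g)))) w))
  Redex: ((\f.(\g.(\h.((f h) g)))) ((\f.(\g.(\h.(f (g h))))) w))
  Redex: ((\f.(\g.(\h.(f (g h))))) w)
  Redex: ((\f.(\g.(\h.((f h) g)))) w)
Total redexes: 3

Answer: 3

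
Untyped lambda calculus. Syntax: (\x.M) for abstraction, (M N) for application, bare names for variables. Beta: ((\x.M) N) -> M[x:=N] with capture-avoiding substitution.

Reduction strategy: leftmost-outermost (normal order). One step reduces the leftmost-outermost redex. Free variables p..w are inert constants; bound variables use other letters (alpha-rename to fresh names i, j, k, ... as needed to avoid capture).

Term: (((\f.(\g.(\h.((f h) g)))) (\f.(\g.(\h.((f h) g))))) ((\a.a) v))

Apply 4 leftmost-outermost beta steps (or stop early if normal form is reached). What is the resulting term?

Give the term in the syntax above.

Step 0: (((\f.(\g.(\h.((f h) g)))) (\f.(\g.(\h.((f h) g))))) ((\a.a) v))
Step 1: ((\g.(\h.(((\f.(\g.(\h.((f h) g)))) h) g))) ((\a.a) v))
Step 2: (\h.(((\f.(\g.(\h.((f h) g)))) h) ((\a.a) v)))
Step 3: (\h.((\g.(\i.((h i) g))) ((\a.a) v)))
Step 4: (\h.(\i.((h i) ((\a.a) v))))

Answer: (\h.(\i.((h i) ((\a.a) v))))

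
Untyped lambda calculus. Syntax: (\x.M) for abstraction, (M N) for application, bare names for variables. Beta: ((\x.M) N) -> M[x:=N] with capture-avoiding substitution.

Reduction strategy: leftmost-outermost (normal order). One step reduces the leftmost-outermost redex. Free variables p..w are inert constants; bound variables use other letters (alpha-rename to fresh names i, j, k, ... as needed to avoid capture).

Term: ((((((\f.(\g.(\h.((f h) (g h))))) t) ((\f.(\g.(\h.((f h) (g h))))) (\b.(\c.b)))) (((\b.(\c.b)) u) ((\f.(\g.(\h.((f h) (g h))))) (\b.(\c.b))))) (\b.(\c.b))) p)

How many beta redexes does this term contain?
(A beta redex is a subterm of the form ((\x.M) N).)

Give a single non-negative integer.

Answer: 4

Derivation:
Term: ((((((\f.(\g.(\h.((f h) (g h))))) t) ((\f.(\g.(\h.((f h) (g h))))) (\b.(\c.b)))) (((\b.(\c.b)) u) ((\f.(\g.(\h.((f h) (g h))))) (\b.(\c.b))))) (\b.(\c.b))) p)
  Redex: ((\f.(\g.(\h.((f h) (g h))))) t)
  Redex: ((\f.(\g.(\h.((f h) (g h))))) (\b.(\c.b)))
  Redex: ((\b.(\c.b)) u)
  Redex: ((\f.(\g.(\h.((f h) (g h))))) (\b.(\c.b)))
Total redexes: 4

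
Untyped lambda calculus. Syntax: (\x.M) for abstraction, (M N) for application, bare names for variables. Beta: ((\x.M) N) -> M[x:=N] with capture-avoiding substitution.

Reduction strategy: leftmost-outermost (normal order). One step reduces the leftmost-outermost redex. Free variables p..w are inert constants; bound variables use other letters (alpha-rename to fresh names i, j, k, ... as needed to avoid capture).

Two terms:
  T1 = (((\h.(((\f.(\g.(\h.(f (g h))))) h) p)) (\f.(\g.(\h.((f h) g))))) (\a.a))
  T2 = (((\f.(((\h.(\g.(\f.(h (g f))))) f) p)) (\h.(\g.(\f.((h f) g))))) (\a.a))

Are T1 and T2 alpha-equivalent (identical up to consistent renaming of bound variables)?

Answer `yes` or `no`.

Term 1: (((\h.(((\f.(\g.(\h.(f (g h))))) h) p)) (\f.(\g.(\h.((f h) g))))) (\a.a))
Term 2: (((\f.(((\h.(\g.(\f.(h (g f))))) f) p)) (\h.(\g.(\f.((h f) g))))) (\a.a))
Alpha-equivalence: compare structure up to binder renaming.
Result: True

Answer: yes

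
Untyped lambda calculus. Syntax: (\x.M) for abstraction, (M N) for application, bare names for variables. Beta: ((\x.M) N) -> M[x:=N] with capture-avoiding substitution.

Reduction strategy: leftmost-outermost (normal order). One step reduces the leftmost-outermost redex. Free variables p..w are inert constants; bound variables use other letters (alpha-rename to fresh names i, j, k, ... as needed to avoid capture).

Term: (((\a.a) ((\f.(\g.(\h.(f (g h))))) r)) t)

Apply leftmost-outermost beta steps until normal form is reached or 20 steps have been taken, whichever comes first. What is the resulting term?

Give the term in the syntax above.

Answer: (\h.(r (t h)))

Derivation:
Step 0: (((\a.a) ((\f.(\g.(\h.(f (g h))))) r)) t)
Step 1: (((\f.(\g.(\h.(f (g h))))) r) t)
Step 2: ((\g.(\h.(r (g h)))) t)
Step 3: (\h.(r (t h)))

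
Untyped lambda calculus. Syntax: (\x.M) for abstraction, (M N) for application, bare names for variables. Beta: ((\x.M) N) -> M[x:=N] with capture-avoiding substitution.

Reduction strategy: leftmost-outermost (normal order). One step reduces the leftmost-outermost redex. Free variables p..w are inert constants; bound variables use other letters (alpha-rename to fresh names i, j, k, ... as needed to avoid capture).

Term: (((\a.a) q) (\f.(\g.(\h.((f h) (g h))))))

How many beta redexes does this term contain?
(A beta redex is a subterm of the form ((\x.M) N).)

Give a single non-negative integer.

Answer: 1

Derivation:
Term: (((\a.a) q) (\f.(\g.(\h.((f h) (g h))))))
  Redex: ((\a.a) q)
Total redexes: 1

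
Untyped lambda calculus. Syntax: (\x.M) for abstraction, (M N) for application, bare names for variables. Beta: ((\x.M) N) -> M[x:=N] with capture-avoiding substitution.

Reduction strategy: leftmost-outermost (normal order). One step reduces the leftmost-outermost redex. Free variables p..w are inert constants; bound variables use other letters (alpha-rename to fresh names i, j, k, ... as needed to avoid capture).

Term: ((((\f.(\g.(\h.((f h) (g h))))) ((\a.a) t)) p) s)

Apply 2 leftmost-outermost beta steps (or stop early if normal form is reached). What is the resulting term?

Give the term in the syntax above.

Step 0: ((((\f.(\g.(\h.((f h) (g h))))) ((\a.a) t)) p) s)
Step 1: (((\g.(\h.((((\a.a) t) h) (g h)))) p) s)
Step 2: ((\h.((((\a.a) t) h) (p h))) s)

Answer: ((\h.((((\a.a) t) h) (p h))) s)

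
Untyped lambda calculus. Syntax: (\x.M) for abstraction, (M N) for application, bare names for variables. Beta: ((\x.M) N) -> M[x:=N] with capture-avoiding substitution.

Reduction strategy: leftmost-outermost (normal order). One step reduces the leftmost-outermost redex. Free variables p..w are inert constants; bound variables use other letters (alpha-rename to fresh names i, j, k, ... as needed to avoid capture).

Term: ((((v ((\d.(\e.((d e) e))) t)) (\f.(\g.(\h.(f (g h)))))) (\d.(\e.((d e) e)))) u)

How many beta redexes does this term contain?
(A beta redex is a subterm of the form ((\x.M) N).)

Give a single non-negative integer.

Term: ((((v ((\d.(\e.((d e) e))) t)) (\f.(\g.(\h.(f (g h)))))) (\d.(\e.((d e) e)))) u)
  Redex: ((\d.(\e.((d e) e))) t)
Total redexes: 1

Answer: 1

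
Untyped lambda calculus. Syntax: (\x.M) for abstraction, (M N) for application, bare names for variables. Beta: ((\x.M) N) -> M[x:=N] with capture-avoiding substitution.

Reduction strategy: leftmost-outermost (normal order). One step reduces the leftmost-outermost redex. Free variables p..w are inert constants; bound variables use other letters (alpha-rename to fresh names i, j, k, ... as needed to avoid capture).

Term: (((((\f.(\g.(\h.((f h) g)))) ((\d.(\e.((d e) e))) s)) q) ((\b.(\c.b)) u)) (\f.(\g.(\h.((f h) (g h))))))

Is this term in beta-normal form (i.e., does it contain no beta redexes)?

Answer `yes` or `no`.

Answer: no

Derivation:
Term: (((((\f.(\g.(\h.((f h) g)))) ((\d.(\e.((d e) e))) s)) q) ((\b.(\c.b)) u)) (\f.(\g.(\h.((f h) (g h))))))
Found 3 beta redex(es).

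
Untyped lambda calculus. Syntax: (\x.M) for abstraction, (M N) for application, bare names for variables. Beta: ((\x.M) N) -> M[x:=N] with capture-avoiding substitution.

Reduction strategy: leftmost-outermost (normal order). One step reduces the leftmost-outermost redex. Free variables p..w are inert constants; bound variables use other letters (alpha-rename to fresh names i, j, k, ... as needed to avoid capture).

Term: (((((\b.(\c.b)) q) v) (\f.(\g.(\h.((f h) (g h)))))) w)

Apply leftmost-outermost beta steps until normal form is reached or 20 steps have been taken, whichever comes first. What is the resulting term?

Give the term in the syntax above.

Step 0: (((((\b.(\c.b)) q) v) (\f.(\g.(\h.((f h) (g h)))))) w)
Step 1: ((((\c.q) v) (\f.(\g.(\h.((f h) (g h)))))) w)
Step 2: ((q (\f.(\g.(\h.((f h) (g h)))))) w)

Answer: ((q (\f.(\g.(\h.((f h) (g h)))))) w)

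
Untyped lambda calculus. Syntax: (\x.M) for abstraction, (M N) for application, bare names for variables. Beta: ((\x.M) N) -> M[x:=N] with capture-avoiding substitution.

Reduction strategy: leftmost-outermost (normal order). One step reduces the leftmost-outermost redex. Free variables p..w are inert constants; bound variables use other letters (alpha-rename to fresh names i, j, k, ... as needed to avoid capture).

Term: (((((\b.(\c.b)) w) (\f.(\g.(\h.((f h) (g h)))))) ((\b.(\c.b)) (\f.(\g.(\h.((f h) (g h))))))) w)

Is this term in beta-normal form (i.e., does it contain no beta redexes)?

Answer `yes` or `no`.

Answer: no

Derivation:
Term: (((((\b.(\c.b)) w) (\f.(\g.(\h.((f h) (g h)))))) ((\b.(\c.b)) (\f.(\g.(\h.((f h) (g h))))))) w)
Found 2 beta redex(es).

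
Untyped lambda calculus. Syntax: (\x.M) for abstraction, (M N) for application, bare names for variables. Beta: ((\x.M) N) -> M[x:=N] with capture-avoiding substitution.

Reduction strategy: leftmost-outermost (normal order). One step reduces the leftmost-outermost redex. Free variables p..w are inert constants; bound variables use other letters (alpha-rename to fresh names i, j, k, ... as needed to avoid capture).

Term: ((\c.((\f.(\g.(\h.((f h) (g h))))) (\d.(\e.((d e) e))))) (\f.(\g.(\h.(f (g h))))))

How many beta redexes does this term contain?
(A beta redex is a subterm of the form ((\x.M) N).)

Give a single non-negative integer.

Answer: 2

Derivation:
Term: ((\c.((\f.(\g.(\h.((f h) (g h))))) (\d.(\e.((d e) e))))) (\f.(\g.(\h.(f (g h))))))
  Redex: ((\c.((\f.(\g.(\h.((f h) (g h))))) (\d.(\e.((d e) e))))) (\f.(\g.(\h.(f (g h))))))
  Redex: ((\f.(\g.(\h.((f h) (g h))))) (\d.(\e.((d e) e))))
Total redexes: 2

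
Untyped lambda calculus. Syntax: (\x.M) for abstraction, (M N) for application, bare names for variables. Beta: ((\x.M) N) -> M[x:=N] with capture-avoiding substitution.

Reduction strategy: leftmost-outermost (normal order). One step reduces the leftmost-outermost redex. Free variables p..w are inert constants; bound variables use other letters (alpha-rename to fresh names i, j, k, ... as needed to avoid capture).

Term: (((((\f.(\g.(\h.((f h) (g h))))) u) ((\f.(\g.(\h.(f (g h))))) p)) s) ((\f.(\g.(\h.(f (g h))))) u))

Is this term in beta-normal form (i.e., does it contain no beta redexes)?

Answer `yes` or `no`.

Answer: no

Derivation:
Term: (((((\f.(\g.(\h.((f h) (g h))))) u) ((\f.(\g.(\h.(f (g h))))) p)) s) ((\f.(\g.(\h.(f (g h))))) u))
Found 3 beta redex(es).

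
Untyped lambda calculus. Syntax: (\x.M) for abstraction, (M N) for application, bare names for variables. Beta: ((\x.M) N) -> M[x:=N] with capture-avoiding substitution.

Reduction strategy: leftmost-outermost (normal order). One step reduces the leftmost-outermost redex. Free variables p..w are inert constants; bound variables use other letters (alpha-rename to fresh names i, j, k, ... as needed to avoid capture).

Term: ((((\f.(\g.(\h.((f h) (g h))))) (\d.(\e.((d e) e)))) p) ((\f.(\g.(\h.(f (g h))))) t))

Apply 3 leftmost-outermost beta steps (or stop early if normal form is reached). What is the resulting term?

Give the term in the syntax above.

Answer: (((\d.(\e.((d e) e))) ((\f.(\g.(\h.(f (g h))))) t)) (p ((\f.(\g.(\h.(f (g h))))) t)))

Derivation:
Step 0: ((((\f.(\g.(\h.((f h) (g h))))) (\d.(\e.((d e) e)))) p) ((\f.(\g.(\h.(f (g h))))) t))
Step 1: (((\g.(\h.(((\d.(\e.((d e) e))) h) (g h)))) p) ((\f.(\g.(\h.(f (g h))))) t))
Step 2: ((\h.(((\d.(\e.((d e) e))) h) (p h))) ((\f.(\g.(\h.(f (g h))))) t))
Step 3: (((\d.(\e.((d e) e))) ((\f.(\g.(\h.(f (g h))))) t)) (p ((\f.(\g.(\h.(f (g h))))) t)))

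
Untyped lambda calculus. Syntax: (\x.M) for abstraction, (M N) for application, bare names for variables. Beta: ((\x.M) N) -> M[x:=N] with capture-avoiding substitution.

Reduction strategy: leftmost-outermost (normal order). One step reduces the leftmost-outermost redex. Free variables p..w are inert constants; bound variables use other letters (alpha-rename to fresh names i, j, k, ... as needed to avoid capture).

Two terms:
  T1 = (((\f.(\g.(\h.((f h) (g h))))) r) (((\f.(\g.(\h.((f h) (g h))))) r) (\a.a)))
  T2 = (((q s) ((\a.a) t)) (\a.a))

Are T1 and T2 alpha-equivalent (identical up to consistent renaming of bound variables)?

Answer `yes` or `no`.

Answer: no

Derivation:
Term 1: (((\f.(\g.(\h.((f h) (g h))))) r) (((\f.(\g.(\h.((f h) (g h))))) r) (\a.a)))
Term 2: (((q s) ((\a.a) t)) (\a.a))
Alpha-equivalence: compare structure up to binder renaming.
Result: False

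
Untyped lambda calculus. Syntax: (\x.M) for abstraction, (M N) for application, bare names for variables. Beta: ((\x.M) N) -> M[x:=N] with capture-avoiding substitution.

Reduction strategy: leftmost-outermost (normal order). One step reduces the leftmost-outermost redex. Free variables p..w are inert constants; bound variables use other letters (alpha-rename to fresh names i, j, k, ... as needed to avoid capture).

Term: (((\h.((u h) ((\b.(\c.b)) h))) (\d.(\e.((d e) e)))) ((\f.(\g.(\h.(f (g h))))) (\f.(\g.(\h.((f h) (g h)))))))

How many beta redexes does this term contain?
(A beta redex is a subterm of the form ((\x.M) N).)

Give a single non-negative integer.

Term: (((\h.((u h) ((\b.(\c.b)) h))) (\d.(\e.((d e) e)))) ((\f.(\g.(\h.(f (g h))))) (\f.(\g.(\h.((f h) (g h)))))))
  Redex: ((\h.((u h) ((\b.(\c.b)) h))) (\d.(\e.((d e) e))))
  Redex: ((\b.(\c.b)) h)
  Redex: ((\f.(\g.(\h.(f (g h))))) (\f.(\g.(\h.((f h) (g h))))))
Total redexes: 3

Answer: 3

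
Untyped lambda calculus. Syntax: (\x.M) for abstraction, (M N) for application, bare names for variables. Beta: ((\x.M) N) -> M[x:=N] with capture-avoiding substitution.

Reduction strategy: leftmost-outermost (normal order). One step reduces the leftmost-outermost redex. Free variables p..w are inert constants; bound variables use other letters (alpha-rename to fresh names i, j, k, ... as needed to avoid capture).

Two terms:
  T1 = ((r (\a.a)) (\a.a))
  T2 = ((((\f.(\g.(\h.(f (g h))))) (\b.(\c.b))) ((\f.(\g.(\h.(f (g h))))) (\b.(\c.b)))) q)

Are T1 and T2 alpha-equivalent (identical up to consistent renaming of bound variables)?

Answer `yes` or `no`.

Answer: no

Derivation:
Term 1: ((r (\a.a)) (\a.a))
Term 2: ((((\f.(\g.(\h.(f (g h))))) (\b.(\c.b))) ((\f.(\g.(\h.(f (g h))))) (\b.(\c.b)))) q)
Alpha-equivalence: compare structure up to binder renaming.
Result: False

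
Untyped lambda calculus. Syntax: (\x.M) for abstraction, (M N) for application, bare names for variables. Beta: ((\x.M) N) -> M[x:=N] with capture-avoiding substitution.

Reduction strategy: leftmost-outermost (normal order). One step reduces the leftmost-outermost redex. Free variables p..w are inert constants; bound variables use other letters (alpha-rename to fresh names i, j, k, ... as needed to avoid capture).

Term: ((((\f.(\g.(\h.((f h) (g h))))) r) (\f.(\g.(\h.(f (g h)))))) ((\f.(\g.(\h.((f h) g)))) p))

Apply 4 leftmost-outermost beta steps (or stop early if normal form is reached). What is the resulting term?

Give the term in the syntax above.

Answer: ((r (\g.(\h.((p h) g)))) ((\f.(\g.(\h.(f (g h))))) ((\f.(\g.(\h.((f h) g)))) p)))

Derivation:
Step 0: ((((\f.(\g.(\h.((f h) (g h))))) r) (\f.(\g.(\h.(f (g h)))))) ((\f.(\g.(\h.((f h) g)))) p))
Step 1: (((\g.(\h.((r h) (g h)))) (\f.(\g.(\h.(f (g h)))))) ((\f.(\g.(\h.((f h) g)))) p))
Step 2: ((\h.((r h) ((\f.(\g.(\h.(f (g h))))) h))) ((\f.(\g.(\h.((f h) g)))) p))
Step 3: ((r ((\f.(\g.(\h.((f h) g)))) p)) ((\f.(\g.(\h.(f (g h))))) ((\f.(\g.(\h.((f h) g)))) p)))
Step 4: ((r (\g.(\h.((p h) g)))) ((\f.(\g.(\h.(f (g h))))) ((\f.(\g.(\h.((f h) g)))) p)))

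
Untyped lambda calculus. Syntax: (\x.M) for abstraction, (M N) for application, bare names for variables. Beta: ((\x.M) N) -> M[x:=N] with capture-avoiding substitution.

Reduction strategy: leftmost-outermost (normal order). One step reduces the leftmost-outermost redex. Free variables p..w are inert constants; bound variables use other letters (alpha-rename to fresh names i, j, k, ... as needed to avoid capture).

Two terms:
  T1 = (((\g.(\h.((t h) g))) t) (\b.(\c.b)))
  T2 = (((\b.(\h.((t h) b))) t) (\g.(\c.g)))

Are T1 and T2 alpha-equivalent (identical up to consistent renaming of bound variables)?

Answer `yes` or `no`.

Term 1: (((\g.(\h.((t h) g))) t) (\b.(\c.b)))
Term 2: (((\b.(\h.((t h) b))) t) (\g.(\c.g)))
Alpha-equivalence: compare structure up to binder renaming.
Result: True

Answer: yes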